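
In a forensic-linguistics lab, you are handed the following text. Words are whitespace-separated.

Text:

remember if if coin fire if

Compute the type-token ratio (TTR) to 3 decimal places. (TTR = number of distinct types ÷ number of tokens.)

N = 6 tokens, V = 4 types.
TTR = V / N = 4 / 6 = 0.667

0.667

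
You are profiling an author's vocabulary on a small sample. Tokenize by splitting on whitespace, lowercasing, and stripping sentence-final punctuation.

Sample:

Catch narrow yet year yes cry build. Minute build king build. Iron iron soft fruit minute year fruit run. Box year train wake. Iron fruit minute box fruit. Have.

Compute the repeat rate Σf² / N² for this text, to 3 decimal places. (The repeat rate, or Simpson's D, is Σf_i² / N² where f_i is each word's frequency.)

Frequencies: fruit:4, year:3, build:3, minute:3, iron:3, box:2, catch:1, narrow:1, yet:1, yes:1, cry:1, king:1, soft:1, run:1, train:1, wake:1, have:1
Σf² = 67; N² = 841
Repeat rate = 67 / 841 = 0.080

0.080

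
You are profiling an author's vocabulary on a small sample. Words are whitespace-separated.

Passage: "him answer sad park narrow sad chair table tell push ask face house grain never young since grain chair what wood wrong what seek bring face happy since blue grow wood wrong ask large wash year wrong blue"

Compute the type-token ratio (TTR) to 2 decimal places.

0.71

N = 38 tokens, V = 27 types.
TTR = V / N = 27 / 38 = 0.71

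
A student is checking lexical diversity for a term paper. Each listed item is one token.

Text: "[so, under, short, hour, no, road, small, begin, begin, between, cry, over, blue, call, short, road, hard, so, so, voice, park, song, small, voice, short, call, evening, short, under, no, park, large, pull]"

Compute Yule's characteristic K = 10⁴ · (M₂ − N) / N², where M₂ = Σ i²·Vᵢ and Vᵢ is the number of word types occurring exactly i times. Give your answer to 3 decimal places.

312.213

Frequencies: short:4, so:3, under:2, no:2, road:2, small:2, begin:2, call:2, voice:2, park:2, hour:1, between:1, cry:1, over:1, blue:1, hard:1, song:1, evening:1, large:1, pull:1
N = 33. Frequency spectrum: V_1=10, V_2=8, V_3=1, V_4=1
M₂ = 1²·10 + 2²·8 + 3²·1 + 4²·1 = 67
K = 10000 × (67 − 33) / 33² = 312.213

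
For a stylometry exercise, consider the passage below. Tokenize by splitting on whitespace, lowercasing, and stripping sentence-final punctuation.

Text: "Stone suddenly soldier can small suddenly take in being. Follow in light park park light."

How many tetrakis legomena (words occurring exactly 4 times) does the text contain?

0

Frequencies: suddenly:2, in:2, light:2, park:2, stone:1, soldier:1, can:1, small:1, take:1, being:1, follow:1
Words with frequency 4: (none)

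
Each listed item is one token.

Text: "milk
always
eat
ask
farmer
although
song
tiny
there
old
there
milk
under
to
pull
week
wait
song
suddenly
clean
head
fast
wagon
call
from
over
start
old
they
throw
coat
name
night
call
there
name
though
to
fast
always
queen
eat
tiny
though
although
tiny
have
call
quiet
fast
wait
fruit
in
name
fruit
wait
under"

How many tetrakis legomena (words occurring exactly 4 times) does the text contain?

Frequencies: tiny:3, there:3, wait:3, fast:3, call:3, name:3, milk:2, always:2, eat:2, although:2, song:2, old:2, under:2, to:2, though:2, fruit:2, ask:1, farmer:1, pull:1, week:1, … (15 more, each freq 1)
Words with frequency 4: (none)

0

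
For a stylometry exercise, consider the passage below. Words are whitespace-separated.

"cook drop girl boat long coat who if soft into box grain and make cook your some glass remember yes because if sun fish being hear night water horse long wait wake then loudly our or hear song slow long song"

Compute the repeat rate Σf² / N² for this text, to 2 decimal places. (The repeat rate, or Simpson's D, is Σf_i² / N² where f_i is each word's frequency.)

Frequencies: long:3, cook:2, if:2, hear:2, song:2, drop:1, girl:1, boat:1, coat:1, who:1, soft:1, into:1, box:1, grain:1, and:1, make:1, your:1, some:1, glass:1, remember:1, … (15 more, each freq 1)
Σf² = 55; N² = 1681
Repeat rate = 55 / 1681 = 0.03

0.03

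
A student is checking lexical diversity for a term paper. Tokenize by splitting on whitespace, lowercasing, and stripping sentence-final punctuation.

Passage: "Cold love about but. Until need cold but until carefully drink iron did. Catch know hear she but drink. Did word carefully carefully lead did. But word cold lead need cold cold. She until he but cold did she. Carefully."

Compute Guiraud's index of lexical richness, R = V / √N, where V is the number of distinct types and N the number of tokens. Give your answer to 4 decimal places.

N = 40, V = 17.
√N = 6.324555
R = 17 / 6.324555 = 2.6879

2.6879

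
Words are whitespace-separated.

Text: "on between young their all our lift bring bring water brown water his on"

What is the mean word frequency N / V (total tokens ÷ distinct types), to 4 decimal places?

1.2727

N = 14 tokens, V = 11 types.
Mean frequency = N / V = 14 / 11 = 1.2727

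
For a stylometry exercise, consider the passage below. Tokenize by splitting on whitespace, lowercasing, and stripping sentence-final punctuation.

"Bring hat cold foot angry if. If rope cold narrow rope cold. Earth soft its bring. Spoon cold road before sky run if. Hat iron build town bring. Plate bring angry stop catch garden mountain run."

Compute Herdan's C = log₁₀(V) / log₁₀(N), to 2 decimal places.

N = 36, V = 24.
log₁₀(V) = 1.380211, log₁₀(N) = 1.556303
C = 1.380211 / 1.556303 = 0.89

0.89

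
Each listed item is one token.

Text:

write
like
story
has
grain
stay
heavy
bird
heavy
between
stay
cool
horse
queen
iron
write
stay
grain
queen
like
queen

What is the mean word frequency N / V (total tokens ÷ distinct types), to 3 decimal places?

1.615

N = 21 tokens, V = 13 types.
Mean frequency = N / V = 21 / 13 = 1.615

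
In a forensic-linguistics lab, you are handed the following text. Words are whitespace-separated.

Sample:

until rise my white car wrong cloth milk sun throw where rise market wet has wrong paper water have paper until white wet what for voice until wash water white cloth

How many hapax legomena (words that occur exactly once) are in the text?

13

Frequencies: until:3, white:3, rise:2, wrong:2, cloth:2, wet:2, paper:2, water:2, my:1, car:1, milk:1, sun:1, throw:1, where:1, market:1, has:1, have:1, what:1, for:1, voice:1, … (1 more, each freq 1)
Hapax (freq=1): car, for, has, have, market, milk, my, sun, throw, voice, wash, what, where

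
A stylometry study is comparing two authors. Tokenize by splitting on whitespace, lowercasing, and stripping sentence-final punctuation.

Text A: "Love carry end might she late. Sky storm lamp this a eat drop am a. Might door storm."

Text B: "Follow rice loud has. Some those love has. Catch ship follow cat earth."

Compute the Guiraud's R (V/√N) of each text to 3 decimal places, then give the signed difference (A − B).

0.485

A: V=15, N=18, R=3.536
B: V=11, N=13, R=3.051
Difference = 3.536 − 3.051 = 0.485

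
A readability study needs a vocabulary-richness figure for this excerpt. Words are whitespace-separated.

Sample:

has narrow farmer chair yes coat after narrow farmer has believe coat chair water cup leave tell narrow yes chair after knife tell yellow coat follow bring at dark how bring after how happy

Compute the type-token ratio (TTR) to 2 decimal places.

0.59

N = 34 tokens, V = 20 types.
TTR = V / N = 20 / 34 = 0.59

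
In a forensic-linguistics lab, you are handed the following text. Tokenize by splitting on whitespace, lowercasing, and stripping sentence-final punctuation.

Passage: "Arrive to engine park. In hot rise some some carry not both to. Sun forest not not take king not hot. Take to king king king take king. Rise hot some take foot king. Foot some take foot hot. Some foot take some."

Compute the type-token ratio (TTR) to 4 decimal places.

N = 43 tokens, V = 16 types.
TTR = V / N = 16 / 43 = 0.3721

0.3721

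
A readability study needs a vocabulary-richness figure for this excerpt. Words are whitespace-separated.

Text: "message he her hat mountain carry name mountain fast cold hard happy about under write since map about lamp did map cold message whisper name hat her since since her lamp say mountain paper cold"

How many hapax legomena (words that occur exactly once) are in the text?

Frequencies: her:3, mountain:3, cold:3, since:3, message:2, hat:2, name:2, about:2, map:2, lamp:2, he:1, carry:1, fast:1, hard:1, happy:1, under:1, write:1, did:1, whisper:1, say:1, … (1 more, each freq 1)
Hapax (freq=1): carry, did, fast, happy, hard, he, paper, say, under, whisper, write

11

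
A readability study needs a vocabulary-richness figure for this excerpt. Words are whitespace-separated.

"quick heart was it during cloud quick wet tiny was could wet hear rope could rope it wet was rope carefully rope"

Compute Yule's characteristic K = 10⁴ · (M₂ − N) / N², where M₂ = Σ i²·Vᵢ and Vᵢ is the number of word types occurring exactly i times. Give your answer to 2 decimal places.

Frequencies: rope:4, was:3, wet:3, quick:2, it:2, could:2, heart:1, during:1, cloud:1, tiny:1, hear:1, carefully:1
N = 22. Frequency spectrum: V_1=6, V_2=3, V_3=2, V_4=1
M₂ = 1²·6 + 2²·3 + 3²·2 + 4²·1 = 52
K = 10000 × (52 − 22) / 22² = 619.83

619.83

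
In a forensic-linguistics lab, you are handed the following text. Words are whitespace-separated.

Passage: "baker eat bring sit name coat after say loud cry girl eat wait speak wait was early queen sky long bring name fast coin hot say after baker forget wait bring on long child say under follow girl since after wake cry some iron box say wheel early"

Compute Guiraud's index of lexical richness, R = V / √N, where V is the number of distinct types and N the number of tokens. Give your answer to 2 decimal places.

N = 48, V = 32.
√N = 6.928203
R = 32 / 6.928203 = 4.62

4.62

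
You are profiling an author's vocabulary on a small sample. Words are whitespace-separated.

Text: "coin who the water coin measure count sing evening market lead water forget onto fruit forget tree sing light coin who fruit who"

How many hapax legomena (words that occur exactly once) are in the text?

9

Frequencies: coin:3, who:3, water:2, sing:2, forget:2, fruit:2, the:1, measure:1, count:1, evening:1, market:1, lead:1, onto:1, tree:1, light:1
Hapax (freq=1): count, evening, lead, light, market, measure, onto, the, tree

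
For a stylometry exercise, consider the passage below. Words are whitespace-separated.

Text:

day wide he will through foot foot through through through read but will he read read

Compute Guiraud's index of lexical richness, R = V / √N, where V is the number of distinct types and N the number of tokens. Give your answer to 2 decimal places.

2.00

N = 16, V = 8.
√N = 4.000000
R = 8 / 4.000000 = 2.00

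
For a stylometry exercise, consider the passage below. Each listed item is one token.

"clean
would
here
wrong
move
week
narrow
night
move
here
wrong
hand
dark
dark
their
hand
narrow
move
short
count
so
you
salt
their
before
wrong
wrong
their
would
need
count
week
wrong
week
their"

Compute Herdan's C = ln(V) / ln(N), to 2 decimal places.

0.81

N = 35, V = 18.
ln(V) = 2.890372, ln(N) = 3.555348
C = 2.890372 / 3.555348 = 0.81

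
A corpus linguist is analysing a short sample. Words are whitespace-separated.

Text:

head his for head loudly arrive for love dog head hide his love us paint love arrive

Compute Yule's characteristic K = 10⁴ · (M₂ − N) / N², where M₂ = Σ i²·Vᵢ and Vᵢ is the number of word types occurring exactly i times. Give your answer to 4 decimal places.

Frequencies: head:3, love:3, his:2, for:2, arrive:2, loudly:1, dog:1, hide:1, us:1, paint:1
N = 17. Frequency spectrum: V_1=5, V_2=3, V_3=2
M₂ = 1²·5 + 2²·3 + 3²·2 = 35
K = 10000 × (35 − 17) / 17² = 622.8374

622.8374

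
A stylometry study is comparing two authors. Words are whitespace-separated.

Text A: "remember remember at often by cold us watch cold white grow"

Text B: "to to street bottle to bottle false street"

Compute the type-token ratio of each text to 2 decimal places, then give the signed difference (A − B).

TTR(A) = 9/11 = 0.82
TTR(B) = 4/8 = 0.50
Difference = 0.82 − 0.50 = 0.32

0.32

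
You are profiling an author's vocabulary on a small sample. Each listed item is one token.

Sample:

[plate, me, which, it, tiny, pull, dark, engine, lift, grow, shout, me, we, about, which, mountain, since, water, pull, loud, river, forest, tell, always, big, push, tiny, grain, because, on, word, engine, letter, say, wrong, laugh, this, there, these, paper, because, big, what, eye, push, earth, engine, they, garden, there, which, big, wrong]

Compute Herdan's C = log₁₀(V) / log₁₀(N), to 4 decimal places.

N = 53, V = 40.
log₁₀(V) = 1.602060, log₁₀(N) = 1.724276
C = 1.602060 / 1.724276 = 0.9291

0.9291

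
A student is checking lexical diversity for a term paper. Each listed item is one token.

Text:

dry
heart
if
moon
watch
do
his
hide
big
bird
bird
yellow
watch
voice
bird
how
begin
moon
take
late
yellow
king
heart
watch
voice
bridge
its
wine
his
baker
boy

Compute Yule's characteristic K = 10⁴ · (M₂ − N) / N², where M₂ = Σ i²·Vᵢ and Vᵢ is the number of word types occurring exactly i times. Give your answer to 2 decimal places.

Frequencies: watch:3, bird:3, heart:2, moon:2, his:2, yellow:2, voice:2, dry:1, if:1, do:1, hide:1, big:1, how:1, begin:1, take:1, late:1, king:1, bridge:1, its:1, wine:1, … (2 more, each freq 1)
N = 31. Frequency spectrum: V_1=15, V_2=5, V_3=2
M₂ = 1²·15 + 2²·5 + 3²·2 = 53
K = 10000 × (53 − 31) / 31² = 228.93

228.93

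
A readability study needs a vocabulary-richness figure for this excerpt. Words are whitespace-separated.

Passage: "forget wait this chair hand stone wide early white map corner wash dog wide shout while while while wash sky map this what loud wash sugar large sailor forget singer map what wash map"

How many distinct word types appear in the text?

Distinct types: {chair, corner, dog, early, forget, hand, large, loud, map, sailor, shout, singer, sky, stone, sugar, this, wait, wash, what, while, white, wide}
V = 22

22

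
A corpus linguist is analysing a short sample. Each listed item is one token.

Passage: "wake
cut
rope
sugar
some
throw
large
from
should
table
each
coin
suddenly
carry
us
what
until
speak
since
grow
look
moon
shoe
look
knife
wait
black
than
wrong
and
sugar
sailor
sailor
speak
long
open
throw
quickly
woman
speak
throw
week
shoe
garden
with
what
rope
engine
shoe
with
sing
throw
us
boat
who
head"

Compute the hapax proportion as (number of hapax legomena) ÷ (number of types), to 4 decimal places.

0.7619

Frequencies: throw:4, speak:3, shoe:3, rope:2, sugar:2, us:2, what:2, look:2, sailor:2, with:2, wake:1, cut:1, some:1, large:1, from:1, should:1, table:1, each:1, coin:1, suddenly:1, … (22 more, each freq 1)
Hapax count = 32; type count = 42.
Ratio = 32 / 42 = 0.7619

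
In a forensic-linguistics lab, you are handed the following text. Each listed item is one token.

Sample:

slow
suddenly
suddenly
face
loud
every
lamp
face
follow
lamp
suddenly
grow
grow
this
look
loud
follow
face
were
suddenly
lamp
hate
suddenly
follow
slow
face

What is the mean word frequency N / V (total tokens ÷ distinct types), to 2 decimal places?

N = 26 tokens, V = 12 types.
Mean frequency = N / V = 26 / 12 = 2.17

2.17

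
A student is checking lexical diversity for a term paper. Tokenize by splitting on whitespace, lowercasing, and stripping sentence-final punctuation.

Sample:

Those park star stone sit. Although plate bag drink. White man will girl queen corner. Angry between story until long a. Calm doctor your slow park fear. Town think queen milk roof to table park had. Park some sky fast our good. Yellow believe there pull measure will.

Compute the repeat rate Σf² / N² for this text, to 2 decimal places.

Frequencies: park:4, will:2, queen:2, those:1, star:1, stone:1, sit:1, although:1, plate:1, bag:1, drink:1, white:1, man:1, girl:1, corner:1, angry:1, between:1, story:1, until:1, long:1, … (23 more, each freq 1)
Σf² = 64; N² = 2304
Repeat rate = 64 / 2304 = 0.03

0.03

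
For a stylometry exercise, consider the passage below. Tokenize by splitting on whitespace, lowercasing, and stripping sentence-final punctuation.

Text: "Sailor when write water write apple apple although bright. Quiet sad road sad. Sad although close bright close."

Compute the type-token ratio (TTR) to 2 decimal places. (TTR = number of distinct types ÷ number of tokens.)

N = 18 tokens, V = 11 types.
TTR = V / N = 11 / 18 = 0.61

0.61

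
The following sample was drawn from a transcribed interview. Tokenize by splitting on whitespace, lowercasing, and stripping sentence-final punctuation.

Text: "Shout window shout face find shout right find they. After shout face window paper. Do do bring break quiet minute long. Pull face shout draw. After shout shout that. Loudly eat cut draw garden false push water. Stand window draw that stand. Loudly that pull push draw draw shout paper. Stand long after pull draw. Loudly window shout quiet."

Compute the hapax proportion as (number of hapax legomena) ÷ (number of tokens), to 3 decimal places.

Frequencies: shout:9, draw:6, window:4, face:3, after:3, pull:3, that:3, loudly:3, stand:3, find:2, paper:2, do:2, quiet:2, long:2, push:2, right:1, they:1, bring:1, break:1, minute:1, … (5 more, each freq 1)
Hapax count = 10; token count = 59.
Ratio = 10 / 59 = 0.169

0.169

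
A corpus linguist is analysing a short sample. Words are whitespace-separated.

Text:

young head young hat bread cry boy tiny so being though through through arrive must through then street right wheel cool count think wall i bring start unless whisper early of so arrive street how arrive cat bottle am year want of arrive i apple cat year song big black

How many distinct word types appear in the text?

38

Distinct types: {am, apple, arrive, being, big, black, bottle, boy, bread, bring, cat, cool, count, cry, early, hat, head, how, i, must, of, right, so, song, start, street, then, think, though, through, tiny, unless, wall, want, wheel, whisper, year, young}
V = 38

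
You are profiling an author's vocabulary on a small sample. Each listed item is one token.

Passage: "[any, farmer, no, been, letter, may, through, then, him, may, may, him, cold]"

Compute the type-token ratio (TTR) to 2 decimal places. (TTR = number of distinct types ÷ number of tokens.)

N = 13 tokens, V = 10 types.
TTR = V / N = 10 / 13 = 0.77

0.77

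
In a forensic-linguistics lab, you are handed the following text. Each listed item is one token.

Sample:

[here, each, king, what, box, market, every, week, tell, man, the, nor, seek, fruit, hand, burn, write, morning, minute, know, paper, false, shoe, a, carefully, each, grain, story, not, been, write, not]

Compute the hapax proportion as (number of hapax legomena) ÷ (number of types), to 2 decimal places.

Frequencies: each:2, write:2, not:2, here:1, king:1, what:1, box:1, market:1, every:1, week:1, tell:1, man:1, the:1, nor:1, seek:1, fruit:1, hand:1, burn:1, morning:1, minute:1, … (9 more, each freq 1)
Hapax count = 26; type count = 29.
Ratio = 26 / 29 = 0.90

0.90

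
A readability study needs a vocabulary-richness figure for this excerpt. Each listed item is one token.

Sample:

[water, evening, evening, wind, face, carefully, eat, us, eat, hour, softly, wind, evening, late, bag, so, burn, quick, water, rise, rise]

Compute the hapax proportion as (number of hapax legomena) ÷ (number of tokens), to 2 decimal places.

0.48

Frequencies: evening:3, water:2, wind:2, eat:2, rise:2, face:1, carefully:1, us:1, hour:1, softly:1, late:1, bag:1, so:1, burn:1, quick:1
Hapax count = 10; token count = 21.
Ratio = 10 / 21 = 0.48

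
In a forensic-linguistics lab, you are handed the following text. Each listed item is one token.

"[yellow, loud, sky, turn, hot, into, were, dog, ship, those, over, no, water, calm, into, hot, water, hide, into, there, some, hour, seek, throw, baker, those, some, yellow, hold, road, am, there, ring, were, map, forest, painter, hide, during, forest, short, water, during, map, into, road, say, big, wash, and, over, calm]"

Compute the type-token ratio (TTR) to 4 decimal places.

N = 52 tokens, V = 34 types.
TTR = V / N = 34 / 52 = 0.6538

0.6538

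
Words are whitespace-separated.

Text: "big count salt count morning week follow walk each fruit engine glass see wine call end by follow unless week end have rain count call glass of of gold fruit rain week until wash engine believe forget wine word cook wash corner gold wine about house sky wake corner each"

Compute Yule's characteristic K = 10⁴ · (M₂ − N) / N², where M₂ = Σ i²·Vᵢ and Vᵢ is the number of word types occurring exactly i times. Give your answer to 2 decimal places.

Frequencies: count:3, week:3, wine:3, follow:2, each:2, fruit:2, engine:2, glass:2, call:2, end:2, rain:2, of:2, gold:2, wash:2, corner:2, big:1, salt:1, morning:1, walk:1, see:1, … (12 more, each freq 1)
N = 50. Frequency spectrum: V_1=17, V_2=12, V_3=3
M₂ = 1²·17 + 2²·12 + 3²·3 = 92
K = 10000 × (92 − 50) / 50² = 168.00

168.00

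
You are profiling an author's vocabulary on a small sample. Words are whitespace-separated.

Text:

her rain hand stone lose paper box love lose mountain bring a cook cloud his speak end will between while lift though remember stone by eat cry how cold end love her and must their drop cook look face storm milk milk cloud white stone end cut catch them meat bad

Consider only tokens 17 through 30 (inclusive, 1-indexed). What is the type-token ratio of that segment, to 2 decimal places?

Segment tokens 17–30: end, will, between, while, lift, though, remember, stone, by, eat, cry, how, cold, end
Segment N = 14, segment V = 13.
TTR = 13 / 14 = 0.93

0.93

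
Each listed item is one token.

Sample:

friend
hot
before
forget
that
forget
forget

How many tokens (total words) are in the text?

7

Tokens: friend, hot, before, forget, that, forget, forget
N = 7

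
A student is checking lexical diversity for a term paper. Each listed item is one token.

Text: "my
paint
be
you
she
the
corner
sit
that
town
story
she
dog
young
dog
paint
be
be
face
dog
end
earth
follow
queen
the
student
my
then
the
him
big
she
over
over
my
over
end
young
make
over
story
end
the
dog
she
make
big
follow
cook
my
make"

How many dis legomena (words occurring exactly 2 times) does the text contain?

5

Frequencies: my:4, she:4, the:4, dog:4, over:4, be:3, end:3, make:3, paint:2, story:2, young:2, follow:2, big:2, you:1, corner:1, sit:1, that:1, town:1, face:1, earth:1, … (5 more, each freq 1)
Words with frequency 2: big, follow, paint, story, young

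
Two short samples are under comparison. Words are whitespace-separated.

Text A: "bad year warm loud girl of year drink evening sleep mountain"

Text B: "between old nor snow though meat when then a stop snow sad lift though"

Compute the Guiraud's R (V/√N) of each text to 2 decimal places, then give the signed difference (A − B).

A: V=10, N=11, R=3.02
B: V=12, N=14, R=3.21
Difference = 3.02 − 3.21 = -0.19

-0.19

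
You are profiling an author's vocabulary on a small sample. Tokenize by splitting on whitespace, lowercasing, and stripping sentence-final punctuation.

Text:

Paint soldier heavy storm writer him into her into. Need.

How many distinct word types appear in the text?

Distinct types: {heavy, her, him, into, need, paint, soldier, storm, writer}
V = 9

9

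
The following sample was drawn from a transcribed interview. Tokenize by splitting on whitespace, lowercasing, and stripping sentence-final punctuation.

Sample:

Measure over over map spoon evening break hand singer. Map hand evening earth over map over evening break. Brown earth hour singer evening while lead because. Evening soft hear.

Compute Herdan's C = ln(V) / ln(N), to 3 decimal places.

0.823

N = 29, V = 16.
ln(V) = 2.772589, ln(N) = 3.367296
C = 2.772589 / 3.367296 = 0.823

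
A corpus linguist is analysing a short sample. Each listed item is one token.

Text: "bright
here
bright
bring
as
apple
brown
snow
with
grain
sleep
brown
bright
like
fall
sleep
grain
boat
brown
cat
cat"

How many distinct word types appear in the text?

14

Distinct types: {apple, as, boat, bright, bring, brown, cat, fall, grain, here, like, sleep, snow, with}
V = 14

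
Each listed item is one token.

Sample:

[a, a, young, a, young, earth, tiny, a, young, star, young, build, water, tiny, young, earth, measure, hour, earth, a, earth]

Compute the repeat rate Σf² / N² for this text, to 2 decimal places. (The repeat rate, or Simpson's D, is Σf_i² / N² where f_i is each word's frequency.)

Frequencies: a:5, young:5, earth:4, tiny:2, star:1, build:1, water:1, measure:1, hour:1
Σf² = 75; N² = 441
Repeat rate = 75 / 441 = 0.17

0.17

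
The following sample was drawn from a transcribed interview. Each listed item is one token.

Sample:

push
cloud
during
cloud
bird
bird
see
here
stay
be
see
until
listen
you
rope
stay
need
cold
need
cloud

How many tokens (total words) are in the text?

Tokens: push, cloud, during, cloud, bird, bird, see, here, stay, be, see, until, listen, you, rope, stay, need, cold, need, cloud
N = 20

20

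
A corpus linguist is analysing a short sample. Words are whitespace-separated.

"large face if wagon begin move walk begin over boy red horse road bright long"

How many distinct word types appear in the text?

Distinct types: {begin, boy, bright, face, horse, if, large, long, move, over, red, road, wagon, walk}
V = 14

14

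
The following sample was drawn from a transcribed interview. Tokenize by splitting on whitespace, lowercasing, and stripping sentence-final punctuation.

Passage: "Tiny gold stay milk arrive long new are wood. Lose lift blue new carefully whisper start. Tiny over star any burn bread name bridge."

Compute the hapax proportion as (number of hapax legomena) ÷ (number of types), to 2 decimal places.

Frequencies: tiny:2, new:2, gold:1, stay:1, milk:1, arrive:1, long:1, are:1, wood:1, lose:1, lift:1, blue:1, carefully:1, whisper:1, start:1, over:1, star:1, any:1, burn:1, bread:1, … (2 more, each freq 1)
Hapax count = 20; type count = 22.
Ratio = 20 / 22 = 0.91

0.91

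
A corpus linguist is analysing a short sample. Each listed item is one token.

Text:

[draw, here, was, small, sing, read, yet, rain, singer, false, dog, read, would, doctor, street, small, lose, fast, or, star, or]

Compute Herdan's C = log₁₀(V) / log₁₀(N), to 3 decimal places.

N = 21, V = 18.
log₁₀(V) = 1.255273, log₁₀(N) = 1.322219
C = 1.255273 / 1.322219 = 0.949

0.949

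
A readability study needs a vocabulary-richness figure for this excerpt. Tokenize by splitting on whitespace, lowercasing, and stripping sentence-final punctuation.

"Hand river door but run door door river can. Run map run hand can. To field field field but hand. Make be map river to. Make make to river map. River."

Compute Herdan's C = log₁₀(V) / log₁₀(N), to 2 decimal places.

0.70

N = 31, V = 11.
log₁₀(V) = 1.041393, log₁₀(N) = 1.491362
C = 1.041393 / 1.491362 = 0.70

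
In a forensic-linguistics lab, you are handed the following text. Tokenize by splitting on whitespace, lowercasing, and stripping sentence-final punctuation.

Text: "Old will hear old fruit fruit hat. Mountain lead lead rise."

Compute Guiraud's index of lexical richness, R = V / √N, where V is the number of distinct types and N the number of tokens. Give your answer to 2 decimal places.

2.41

N = 11, V = 8.
√N = 3.316625
R = 8 / 3.316625 = 2.41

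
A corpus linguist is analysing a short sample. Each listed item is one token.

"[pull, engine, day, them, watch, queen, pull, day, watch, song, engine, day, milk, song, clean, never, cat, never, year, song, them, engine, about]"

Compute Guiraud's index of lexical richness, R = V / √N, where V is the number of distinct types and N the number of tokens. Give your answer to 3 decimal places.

2.711

N = 23, V = 13.
√N = 4.795832
R = 13 / 4.795832 = 2.711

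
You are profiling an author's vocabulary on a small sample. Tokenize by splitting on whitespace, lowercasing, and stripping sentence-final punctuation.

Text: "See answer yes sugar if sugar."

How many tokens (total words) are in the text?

6

Tokens: see, answer, yes, sugar, if, sugar
N = 6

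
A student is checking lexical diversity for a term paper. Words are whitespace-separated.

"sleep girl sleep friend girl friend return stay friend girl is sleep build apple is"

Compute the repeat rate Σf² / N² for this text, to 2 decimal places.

Frequencies: sleep:3, girl:3, friend:3, is:2, return:1, stay:1, build:1, apple:1
Σf² = 35; N² = 225
Repeat rate = 35 / 225 = 0.16

0.16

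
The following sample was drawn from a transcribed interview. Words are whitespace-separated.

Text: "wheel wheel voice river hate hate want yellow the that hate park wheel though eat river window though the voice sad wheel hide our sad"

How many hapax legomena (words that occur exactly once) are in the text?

Frequencies: wheel:4, hate:3, voice:2, river:2, the:2, though:2, sad:2, want:1, yellow:1, that:1, park:1, eat:1, window:1, hide:1, our:1
Hapax (freq=1): eat, hide, our, park, that, want, window, yellow

8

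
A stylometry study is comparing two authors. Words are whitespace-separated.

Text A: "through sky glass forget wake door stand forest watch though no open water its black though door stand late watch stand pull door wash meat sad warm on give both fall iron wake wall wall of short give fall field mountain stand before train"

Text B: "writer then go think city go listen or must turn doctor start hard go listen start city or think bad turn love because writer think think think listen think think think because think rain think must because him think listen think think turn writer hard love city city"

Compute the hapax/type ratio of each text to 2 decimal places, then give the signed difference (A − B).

0.47

A: hapax=25, V=33, ratio=0.76
B: hapax=5, V=17, ratio=0.29
Difference = 0.76 − 0.29 = 0.47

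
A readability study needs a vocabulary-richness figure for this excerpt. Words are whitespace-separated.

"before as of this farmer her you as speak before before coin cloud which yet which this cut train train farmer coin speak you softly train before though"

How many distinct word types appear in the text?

16

Distinct types: {as, before, cloud, coin, cut, farmer, her, of, softly, speak, this, though, train, which, yet, you}
V = 16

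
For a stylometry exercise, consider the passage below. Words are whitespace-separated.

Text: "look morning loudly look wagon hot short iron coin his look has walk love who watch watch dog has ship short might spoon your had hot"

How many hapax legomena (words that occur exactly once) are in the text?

15

Frequencies: look:3, hot:2, short:2, has:2, watch:2, morning:1, loudly:1, wagon:1, iron:1, coin:1, his:1, walk:1, love:1, who:1, dog:1, ship:1, might:1, spoon:1, your:1, had:1
Hapax (freq=1): coin, dog, had, his, iron, loudly, love, might, morning, ship, spoon, wagon, walk, who, your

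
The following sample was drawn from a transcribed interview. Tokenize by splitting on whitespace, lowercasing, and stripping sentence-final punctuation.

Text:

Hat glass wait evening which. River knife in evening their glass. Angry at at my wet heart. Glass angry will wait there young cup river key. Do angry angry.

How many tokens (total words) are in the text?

Tokens: hat, glass, wait, evening, which, river, knife, in, evening, their, glass, angry, at, at, my, wet, heart, glass, angry, will, wait, there, young, cup, river, key, do, angry, angry
N = 29

29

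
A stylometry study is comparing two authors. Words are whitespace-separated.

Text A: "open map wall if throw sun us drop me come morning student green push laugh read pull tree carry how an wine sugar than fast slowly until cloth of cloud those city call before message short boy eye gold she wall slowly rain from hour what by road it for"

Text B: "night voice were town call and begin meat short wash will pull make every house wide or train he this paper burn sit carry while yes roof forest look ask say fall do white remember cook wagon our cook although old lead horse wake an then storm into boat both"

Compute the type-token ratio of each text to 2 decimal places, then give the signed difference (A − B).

TTR(A) = 48/50 = 0.96
TTR(B) = 49/50 = 0.98
Difference = 0.96 − 0.98 = -0.02

-0.02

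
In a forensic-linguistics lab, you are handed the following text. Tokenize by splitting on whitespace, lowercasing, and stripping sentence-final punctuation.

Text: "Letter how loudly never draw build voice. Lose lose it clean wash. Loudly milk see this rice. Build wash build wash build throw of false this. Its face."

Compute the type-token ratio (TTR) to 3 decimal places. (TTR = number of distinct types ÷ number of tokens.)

0.714

N = 28 tokens, V = 20 types.
TTR = V / N = 20 / 28 = 0.714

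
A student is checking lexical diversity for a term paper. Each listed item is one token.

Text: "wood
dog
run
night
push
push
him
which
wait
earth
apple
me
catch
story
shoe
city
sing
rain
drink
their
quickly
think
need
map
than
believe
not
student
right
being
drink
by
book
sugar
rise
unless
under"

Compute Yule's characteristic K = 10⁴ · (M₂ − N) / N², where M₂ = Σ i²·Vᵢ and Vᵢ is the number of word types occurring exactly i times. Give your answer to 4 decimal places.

29.2184

Frequencies: push:2, drink:2, wood:1, dog:1, run:1, night:1, him:1, which:1, wait:1, earth:1, apple:1, me:1, catch:1, story:1, shoe:1, city:1, sing:1, rain:1, their:1, quickly:1, … (15 more, each freq 1)
N = 37. Frequency spectrum: V_1=33, V_2=2
M₂ = 1²·33 + 2²·2 = 41
K = 10000 × (41 − 37) / 37² = 29.2184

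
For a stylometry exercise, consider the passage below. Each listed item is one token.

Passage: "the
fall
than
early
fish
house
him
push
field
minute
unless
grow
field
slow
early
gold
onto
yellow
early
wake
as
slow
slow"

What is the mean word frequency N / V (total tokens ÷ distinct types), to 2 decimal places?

N = 23 tokens, V = 18 types.
Mean frequency = N / V = 23 / 18 = 1.28

1.28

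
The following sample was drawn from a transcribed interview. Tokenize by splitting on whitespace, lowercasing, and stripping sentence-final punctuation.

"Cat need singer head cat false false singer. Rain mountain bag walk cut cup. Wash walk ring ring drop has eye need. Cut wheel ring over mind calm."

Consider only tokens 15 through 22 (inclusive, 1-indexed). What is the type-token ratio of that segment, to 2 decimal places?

Segment tokens 15–22: wash, walk, ring, ring, drop, has, eye, need
Segment N = 8, segment V = 7.
TTR = 7 / 8 = 0.88

0.88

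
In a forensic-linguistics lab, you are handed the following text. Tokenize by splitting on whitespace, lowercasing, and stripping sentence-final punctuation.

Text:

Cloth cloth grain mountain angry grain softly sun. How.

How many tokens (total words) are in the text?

9

Tokens: cloth, cloth, grain, mountain, angry, grain, softly, sun, how
N = 9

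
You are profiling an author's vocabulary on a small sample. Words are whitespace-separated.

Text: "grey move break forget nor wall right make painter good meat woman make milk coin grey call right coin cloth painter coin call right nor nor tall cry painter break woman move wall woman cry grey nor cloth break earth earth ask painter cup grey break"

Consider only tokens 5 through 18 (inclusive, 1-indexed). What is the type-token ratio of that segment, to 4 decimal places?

Segment tokens 5–18: nor, wall, right, make, painter, good, meat, woman, make, milk, coin, grey, call, right
Segment N = 14, segment V = 12.
TTR = 12 / 14 = 0.8571

0.8571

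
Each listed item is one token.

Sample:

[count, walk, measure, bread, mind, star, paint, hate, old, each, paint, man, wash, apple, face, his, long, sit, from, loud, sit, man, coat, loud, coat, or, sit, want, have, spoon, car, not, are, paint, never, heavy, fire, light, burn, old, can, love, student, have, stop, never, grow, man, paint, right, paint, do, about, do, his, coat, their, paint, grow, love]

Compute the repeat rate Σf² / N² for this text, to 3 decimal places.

Frequencies: paint:6, man:3, sit:3, coat:3, old:2, his:2, loud:2, have:2, never:2, love:2, grow:2, do:2, count:1, walk:1, measure:1, bread:1, mind:1, star:1, hate:1, each:1, … (21 more, each freq 1)
Σf² = 124; N² = 3600
Repeat rate = 124 / 3600 = 0.034

0.034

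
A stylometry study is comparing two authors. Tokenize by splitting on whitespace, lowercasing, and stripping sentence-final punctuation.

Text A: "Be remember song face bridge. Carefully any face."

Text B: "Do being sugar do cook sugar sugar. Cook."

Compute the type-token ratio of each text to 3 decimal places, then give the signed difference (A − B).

TTR(A) = 7/8 = 0.875
TTR(B) = 4/8 = 0.500
Difference = 0.875 − 0.500 = 0.375

0.375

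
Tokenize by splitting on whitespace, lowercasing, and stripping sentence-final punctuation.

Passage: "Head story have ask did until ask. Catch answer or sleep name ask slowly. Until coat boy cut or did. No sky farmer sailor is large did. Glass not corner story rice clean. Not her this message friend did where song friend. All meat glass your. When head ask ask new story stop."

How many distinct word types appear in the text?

38

Distinct types: {all, answer, ask, boy, catch, clean, coat, corner, cut, did, farmer, friend, glass, have, head, her, is, large, meat, message, name, new, no, not, or, rice, sailor, sky, sleep, slowly, song, stop, story, this, until, when, where, your}
V = 38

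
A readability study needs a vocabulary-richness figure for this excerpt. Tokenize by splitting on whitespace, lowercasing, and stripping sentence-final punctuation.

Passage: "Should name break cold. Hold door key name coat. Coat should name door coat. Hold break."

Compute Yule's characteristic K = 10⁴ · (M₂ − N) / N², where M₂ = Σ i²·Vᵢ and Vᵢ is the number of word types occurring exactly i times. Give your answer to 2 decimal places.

781.25

Frequencies: name:3, coat:3, should:2, break:2, hold:2, door:2, cold:1, key:1
N = 16. Frequency spectrum: V_1=2, V_2=4, V_3=2
M₂ = 1²·2 + 2²·4 + 3²·2 = 36
K = 10000 × (36 − 16) / 16² = 781.25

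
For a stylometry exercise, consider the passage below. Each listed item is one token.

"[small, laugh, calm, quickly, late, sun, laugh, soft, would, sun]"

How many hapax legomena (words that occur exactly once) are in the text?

6

Frequencies: laugh:2, sun:2, small:1, calm:1, quickly:1, late:1, soft:1, would:1
Hapax (freq=1): calm, late, quickly, small, soft, would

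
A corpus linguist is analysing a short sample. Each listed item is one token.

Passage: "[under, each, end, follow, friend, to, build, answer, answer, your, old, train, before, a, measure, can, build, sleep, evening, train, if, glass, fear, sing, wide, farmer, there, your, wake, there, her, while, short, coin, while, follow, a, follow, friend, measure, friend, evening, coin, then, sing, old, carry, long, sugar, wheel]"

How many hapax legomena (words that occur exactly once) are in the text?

Frequencies: follow:3, friend:3, build:2, answer:2, your:2, old:2, train:2, a:2, measure:2, evening:2, sing:2, there:2, while:2, coin:2, under:1, each:1, end:1, to:1, before:1, can:1, … (14 more, each freq 1)
Hapax (freq=1): before, can, carry, each, end, farmer, fear, glass, her, if, long, short, sleep, sugar, then, to, under, wake, wheel, wide

20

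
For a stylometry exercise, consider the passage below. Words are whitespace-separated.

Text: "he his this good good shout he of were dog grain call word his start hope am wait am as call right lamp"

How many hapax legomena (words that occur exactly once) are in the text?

13

Frequencies: he:2, his:2, good:2, call:2, am:2, this:1, shout:1, of:1, were:1, dog:1, grain:1, word:1, start:1, hope:1, wait:1, as:1, right:1, lamp:1
Hapax (freq=1): as, dog, grain, hope, lamp, of, right, shout, start, this, wait, were, word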